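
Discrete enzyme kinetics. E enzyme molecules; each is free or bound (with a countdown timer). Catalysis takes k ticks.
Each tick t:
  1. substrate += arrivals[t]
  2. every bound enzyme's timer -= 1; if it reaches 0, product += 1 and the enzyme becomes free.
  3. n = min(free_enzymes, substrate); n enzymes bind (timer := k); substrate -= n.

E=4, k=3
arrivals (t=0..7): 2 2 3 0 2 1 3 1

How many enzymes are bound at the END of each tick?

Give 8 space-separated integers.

Answer: 2 4 4 4 4 4 4 4

Derivation:
t=0: arr=2 -> substrate=0 bound=2 product=0
t=1: arr=2 -> substrate=0 bound=4 product=0
t=2: arr=3 -> substrate=3 bound=4 product=0
t=3: arr=0 -> substrate=1 bound=4 product=2
t=4: arr=2 -> substrate=1 bound=4 product=4
t=5: arr=1 -> substrate=2 bound=4 product=4
t=6: arr=3 -> substrate=3 bound=4 product=6
t=7: arr=1 -> substrate=2 bound=4 product=8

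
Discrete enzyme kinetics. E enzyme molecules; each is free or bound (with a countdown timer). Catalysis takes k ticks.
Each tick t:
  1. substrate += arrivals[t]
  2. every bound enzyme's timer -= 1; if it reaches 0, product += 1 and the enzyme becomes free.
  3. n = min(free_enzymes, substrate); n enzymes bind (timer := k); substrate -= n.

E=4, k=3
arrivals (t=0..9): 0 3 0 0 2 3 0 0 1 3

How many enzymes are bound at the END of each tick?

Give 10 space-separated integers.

Answer: 0 3 3 3 2 4 4 3 2 4

Derivation:
t=0: arr=0 -> substrate=0 bound=0 product=0
t=1: arr=3 -> substrate=0 bound=3 product=0
t=2: arr=0 -> substrate=0 bound=3 product=0
t=3: arr=0 -> substrate=0 bound=3 product=0
t=4: arr=2 -> substrate=0 bound=2 product=3
t=5: arr=3 -> substrate=1 bound=4 product=3
t=6: arr=0 -> substrate=1 bound=4 product=3
t=7: arr=0 -> substrate=0 bound=3 product=5
t=8: arr=1 -> substrate=0 bound=2 product=7
t=9: arr=3 -> substrate=1 bound=4 product=7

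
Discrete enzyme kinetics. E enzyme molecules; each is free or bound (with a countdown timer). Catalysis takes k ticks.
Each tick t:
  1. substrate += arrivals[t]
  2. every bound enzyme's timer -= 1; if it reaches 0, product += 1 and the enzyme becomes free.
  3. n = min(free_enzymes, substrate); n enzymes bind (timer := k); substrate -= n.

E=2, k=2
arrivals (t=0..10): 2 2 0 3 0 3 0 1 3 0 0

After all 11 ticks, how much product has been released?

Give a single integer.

Answer: 10

Derivation:
t=0: arr=2 -> substrate=0 bound=2 product=0
t=1: arr=2 -> substrate=2 bound=2 product=0
t=2: arr=0 -> substrate=0 bound=2 product=2
t=3: arr=3 -> substrate=3 bound=2 product=2
t=4: arr=0 -> substrate=1 bound=2 product=4
t=5: arr=3 -> substrate=4 bound=2 product=4
t=6: arr=0 -> substrate=2 bound=2 product=6
t=7: arr=1 -> substrate=3 bound=2 product=6
t=8: arr=3 -> substrate=4 bound=2 product=8
t=9: arr=0 -> substrate=4 bound=2 product=8
t=10: arr=0 -> substrate=2 bound=2 product=10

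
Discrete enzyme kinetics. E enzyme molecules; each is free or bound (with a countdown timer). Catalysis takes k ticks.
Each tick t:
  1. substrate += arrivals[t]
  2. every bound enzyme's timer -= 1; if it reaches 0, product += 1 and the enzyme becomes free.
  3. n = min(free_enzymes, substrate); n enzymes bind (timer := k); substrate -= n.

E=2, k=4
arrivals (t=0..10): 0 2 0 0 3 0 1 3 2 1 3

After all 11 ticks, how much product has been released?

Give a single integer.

Answer: 4

Derivation:
t=0: arr=0 -> substrate=0 bound=0 product=0
t=1: arr=2 -> substrate=0 bound=2 product=0
t=2: arr=0 -> substrate=0 bound=2 product=0
t=3: arr=0 -> substrate=0 bound=2 product=0
t=4: arr=3 -> substrate=3 bound=2 product=0
t=5: arr=0 -> substrate=1 bound=2 product=2
t=6: arr=1 -> substrate=2 bound=2 product=2
t=7: arr=3 -> substrate=5 bound=2 product=2
t=8: arr=2 -> substrate=7 bound=2 product=2
t=9: arr=1 -> substrate=6 bound=2 product=4
t=10: arr=3 -> substrate=9 bound=2 product=4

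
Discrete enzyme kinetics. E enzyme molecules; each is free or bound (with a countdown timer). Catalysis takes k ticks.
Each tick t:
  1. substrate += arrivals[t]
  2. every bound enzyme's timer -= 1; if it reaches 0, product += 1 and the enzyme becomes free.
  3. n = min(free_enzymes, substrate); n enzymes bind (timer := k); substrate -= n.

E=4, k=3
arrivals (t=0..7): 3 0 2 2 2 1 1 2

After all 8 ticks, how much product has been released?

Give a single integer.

t=0: arr=3 -> substrate=0 bound=3 product=0
t=1: arr=0 -> substrate=0 bound=3 product=0
t=2: arr=2 -> substrate=1 bound=4 product=0
t=3: arr=2 -> substrate=0 bound=4 product=3
t=4: arr=2 -> substrate=2 bound=4 product=3
t=5: arr=1 -> substrate=2 bound=4 product=4
t=6: arr=1 -> substrate=0 bound=4 product=7
t=7: arr=2 -> substrate=2 bound=4 product=7

Answer: 7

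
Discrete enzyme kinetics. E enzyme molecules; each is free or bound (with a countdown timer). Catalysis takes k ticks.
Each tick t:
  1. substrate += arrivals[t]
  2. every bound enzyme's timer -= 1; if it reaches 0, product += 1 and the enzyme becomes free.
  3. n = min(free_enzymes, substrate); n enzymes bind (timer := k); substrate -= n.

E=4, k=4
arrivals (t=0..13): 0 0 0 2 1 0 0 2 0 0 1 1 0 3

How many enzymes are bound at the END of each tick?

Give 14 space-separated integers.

t=0: arr=0 -> substrate=0 bound=0 product=0
t=1: arr=0 -> substrate=0 bound=0 product=0
t=2: arr=0 -> substrate=0 bound=0 product=0
t=3: arr=2 -> substrate=0 bound=2 product=0
t=4: arr=1 -> substrate=0 bound=3 product=0
t=5: arr=0 -> substrate=0 bound=3 product=0
t=6: arr=0 -> substrate=0 bound=3 product=0
t=7: arr=2 -> substrate=0 bound=3 product=2
t=8: arr=0 -> substrate=0 bound=2 product=3
t=9: arr=0 -> substrate=0 bound=2 product=3
t=10: arr=1 -> substrate=0 bound=3 product=3
t=11: arr=1 -> substrate=0 bound=2 product=5
t=12: arr=0 -> substrate=0 bound=2 product=5
t=13: arr=3 -> substrate=1 bound=4 product=5

Answer: 0 0 0 2 3 3 3 3 2 2 3 2 2 4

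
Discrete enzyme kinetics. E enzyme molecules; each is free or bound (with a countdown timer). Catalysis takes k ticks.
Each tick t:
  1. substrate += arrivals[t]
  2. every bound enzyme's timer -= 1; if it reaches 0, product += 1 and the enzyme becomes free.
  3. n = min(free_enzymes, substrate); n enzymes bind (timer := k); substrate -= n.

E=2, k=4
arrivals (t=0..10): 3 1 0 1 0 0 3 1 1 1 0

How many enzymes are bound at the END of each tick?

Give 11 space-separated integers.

Answer: 2 2 2 2 2 2 2 2 2 2 2

Derivation:
t=0: arr=3 -> substrate=1 bound=2 product=0
t=1: arr=1 -> substrate=2 bound=2 product=0
t=2: arr=0 -> substrate=2 bound=2 product=0
t=3: arr=1 -> substrate=3 bound=2 product=0
t=4: arr=0 -> substrate=1 bound=2 product=2
t=5: arr=0 -> substrate=1 bound=2 product=2
t=6: arr=3 -> substrate=4 bound=2 product=2
t=7: arr=1 -> substrate=5 bound=2 product=2
t=8: arr=1 -> substrate=4 bound=2 product=4
t=9: arr=1 -> substrate=5 bound=2 product=4
t=10: arr=0 -> substrate=5 bound=2 product=4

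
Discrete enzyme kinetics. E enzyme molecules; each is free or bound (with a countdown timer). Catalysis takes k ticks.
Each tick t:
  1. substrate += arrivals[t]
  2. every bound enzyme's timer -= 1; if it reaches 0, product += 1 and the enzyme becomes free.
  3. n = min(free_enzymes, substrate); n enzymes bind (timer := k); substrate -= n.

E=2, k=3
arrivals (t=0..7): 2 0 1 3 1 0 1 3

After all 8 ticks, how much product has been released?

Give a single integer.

t=0: arr=2 -> substrate=0 bound=2 product=0
t=1: arr=0 -> substrate=0 bound=2 product=0
t=2: arr=1 -> substrate=1 bound=2 product=0
t=3: arr=3 -> substrate=2 bound=2 product=2
t=4: arr=1 -> substrate=3 bound=2 product=2
t=5: arr=0 -> substrate=3 bound=2 product=2
t=6: arr=1 -> substrate=2 bound=2 product=4
t=7: arr=3 -> substrate=5 bound=2 product=4

Answer: 4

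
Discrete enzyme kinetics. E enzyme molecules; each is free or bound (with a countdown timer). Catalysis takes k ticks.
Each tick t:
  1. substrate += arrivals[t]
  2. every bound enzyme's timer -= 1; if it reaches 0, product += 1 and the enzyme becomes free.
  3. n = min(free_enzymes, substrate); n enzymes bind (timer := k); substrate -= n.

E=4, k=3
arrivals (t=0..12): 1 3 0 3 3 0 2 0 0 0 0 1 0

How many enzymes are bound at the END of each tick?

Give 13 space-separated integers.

Answer: 1 4 4 4 4 4 4 4 4 3 0 1 1

Derivation:
t=0: arr=1 -> substrate=0 bound=1 product=0
t=1: arr=3 -> substrate=0 bound=4 product=0
t=2: arr=0 -> substrate=0 bound=4 product=0
t=3: arr=3 -> substrate=2 bound=4 product=1
t=4: arr=3 -> substrate=2 bound=4 product=4
t=5: arr=0 -> substrate=2 bound=4 product=4
t=6: arr=2 -> substrate=3 bound=4 product=5
t=7: arr=0 -> substrate=0 bound=4 product=8
t=8: arr=0 -> substrate=0 bound=4 product=8
t=9: arr=0 -> substrate=0 bound=3 product=9
t=10: arr=0 -> substrate=0 bound=0 product=12
t=11: arr=1 -> substrate=0 bound=1 product=12
t=12: arr=0 -> substrate=0 bound=1 product=12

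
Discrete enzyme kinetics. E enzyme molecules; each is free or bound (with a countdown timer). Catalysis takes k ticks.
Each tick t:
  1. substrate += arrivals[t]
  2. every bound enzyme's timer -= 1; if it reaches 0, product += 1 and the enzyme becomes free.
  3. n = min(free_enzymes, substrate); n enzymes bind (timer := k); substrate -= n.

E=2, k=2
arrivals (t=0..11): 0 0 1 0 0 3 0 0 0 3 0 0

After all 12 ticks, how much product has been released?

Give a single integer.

t=0: arr=0 -> substrate=0 bound=0 product=0
t=1: arr=0 -> substrate=0 bound=0 product=0
t=2: arr=1 -> substrate=0 bound=1 product=0
t=3: arr=0 -> substrate=0 bound=1 product=0
t=4: arr=0 -> substrate=0 bound=0 product=1
t=5: arr=3 -> substrate=1 bound=2 product=1
t=6: arr=0 -> substrate=1 bound=2 product=1
t=7: arr=0 -> substrate=0 bound=1 product=3
t=8: arr=0 -> substrate=0 bound=1 product=3
t=9: arr=3 -> substrate=1 bound=2 product=4
t=10: arr=0 -> substrate=1 bound=2 product=4
t=11: arr=0 -> substrate=0 bound=1 product=6

Answer: 6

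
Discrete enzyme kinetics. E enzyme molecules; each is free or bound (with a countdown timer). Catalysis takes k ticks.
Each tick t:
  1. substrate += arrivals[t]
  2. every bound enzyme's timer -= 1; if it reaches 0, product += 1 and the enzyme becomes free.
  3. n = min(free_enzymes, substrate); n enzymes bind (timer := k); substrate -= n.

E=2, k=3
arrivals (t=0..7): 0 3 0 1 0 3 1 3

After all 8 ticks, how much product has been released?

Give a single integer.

Answer: 4

Derivation:
t=0: arr=0 -> substrate=0 bound=0 product=0
t=1: arr=3 -> substrate=1 bound=2 product=0
t=2: arr=0 -> substrate=1 bound=2 product=0
t=3: arr=1 -> substrate=2 bound=2 product=0
t=4: arr=0 -> substrate=0 bound=2 product=2
t=5: arr=3 -> substrate=3 bound=2 product=2
t=6: arr=1 -> substrate=4 bound=2 product=2
t=7: arr=3 -> substrate=5 bound=2 product=4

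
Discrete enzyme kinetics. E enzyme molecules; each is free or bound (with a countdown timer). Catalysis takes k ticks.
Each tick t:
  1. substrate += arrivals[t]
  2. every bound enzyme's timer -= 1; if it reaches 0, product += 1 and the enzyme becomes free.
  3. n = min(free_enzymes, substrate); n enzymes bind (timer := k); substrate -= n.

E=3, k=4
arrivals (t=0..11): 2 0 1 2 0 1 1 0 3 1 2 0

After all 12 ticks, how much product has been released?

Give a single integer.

t=0: arr=2 -> substrate=0 bound=2 product=0
t=1: arr=0 -> substrate=0 bound=2 product=0
t=2: arr=1 -> substrate=0 bound=3 product=0
t=3: arr=2 -> substrate=2 bound=3 product=0
t=4: arr=0 -> substrate=0 bound=3 product=2
t=5: arr=1 -> substrate=1 bound=3 product=2
t=6: arr=1 -> substrate=1 bound=3 product=3
t=7: arr=0 -> substrate=1 bound=3 product=3
t=8: arr=3 -> substrate=2 bound=3 product=5
t=9: arr=1 -> substrate=3 bound=3 product=5
t=10: arr=2 -> substrate=4 bound=3 product=6
t=11: arr=0 -> substrate=4 bound=3 product=6

Answer: 6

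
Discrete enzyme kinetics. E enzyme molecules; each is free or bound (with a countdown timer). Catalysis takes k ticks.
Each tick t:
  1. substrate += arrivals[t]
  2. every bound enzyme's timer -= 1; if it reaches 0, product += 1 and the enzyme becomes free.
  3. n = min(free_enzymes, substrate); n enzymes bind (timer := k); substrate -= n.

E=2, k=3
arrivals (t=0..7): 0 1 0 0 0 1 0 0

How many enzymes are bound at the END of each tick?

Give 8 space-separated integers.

t=0: arr=0 -> substrate=0 bound=0 product=0
t=1: arr=1 -> substrate=0 bound=1 product=0
t=2: arr=0 -> substrate=0 bound=1 product=0
t=3: arr=0 -> substrate=0 bound=1 product=0
t=4: arr=0 -> substrate=0 bound=0 product=1
t=5: arr=1 -> substrate=0 bound=1 product=1
t=6: arr=0 -> substrate=0 bound=1 product=1
t=7: arr=0 -> substrate=0 bound=1 product=1

Answer: 0 1 1 1 0 1 1 1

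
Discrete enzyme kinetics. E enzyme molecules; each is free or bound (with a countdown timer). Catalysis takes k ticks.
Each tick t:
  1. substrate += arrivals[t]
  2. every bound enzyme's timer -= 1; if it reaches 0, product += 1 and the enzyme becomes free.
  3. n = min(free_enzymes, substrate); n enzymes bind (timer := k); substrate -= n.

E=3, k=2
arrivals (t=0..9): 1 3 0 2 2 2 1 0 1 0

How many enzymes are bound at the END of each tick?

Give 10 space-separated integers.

t=0: arr=1 -> substrate=0 bound=1 product=0
t=1: arr=3 -> substrate=1 bound=3 product=0
t=2: arr=0 -> substrate=0 bound=3 product=1
t=3: arr=2 -> substrate=0 bound=3 product=3
t=4: arr=2 -> substrate=1 bound=3 product=4
t=5: arr=2 -> substrate=1 bound=3 product=6
t=6: arr=1 -> substrate=1 bound=3 product=7
t=7: arr=0 -> substrate=0 bound=2 product=9
t=8: arr=1 -> substrate=0 bound=2 product=10
t=9: arr=0 -> substrate=0 bound=1 product=11

Answer: 1 3 3 3 3 3 3 2 2 1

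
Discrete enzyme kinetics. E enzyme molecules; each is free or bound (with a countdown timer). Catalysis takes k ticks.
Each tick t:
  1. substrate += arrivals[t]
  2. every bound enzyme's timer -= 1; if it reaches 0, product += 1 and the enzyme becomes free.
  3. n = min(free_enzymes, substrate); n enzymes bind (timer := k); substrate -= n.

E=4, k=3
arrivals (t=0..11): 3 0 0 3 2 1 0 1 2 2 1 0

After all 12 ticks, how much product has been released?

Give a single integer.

Answer: 11

Derivation:
t=0: arr=3 -> substrate=0 bound=3 product=0
t=1: arr=0 -> substrate=0 bound=3 product=0
t=2: arr=0 -> substrate=0 bound=3 product=0
t=3: arr=3 -> substrate=0 bound=3 product=3
t=4: arr=2 -> substrate=1 bound=4 product=3
t=5: arr=1 -> substrate=2 bound=4 product=3
t=6: arr=0 -> substrate=0 bound=3 product=6
t=7: arr=1 -> substrate=0 bound=3 product=7
t=8: arr=2 -> substrate=1 bound=4 product=7
t=9: arr=2 -> substrate=1 bound=4 product=9
t=10: arr=1 -> substrate=1 bound=4 product=10
t=11: arr=0 -> substrate=0 bound=4 product=11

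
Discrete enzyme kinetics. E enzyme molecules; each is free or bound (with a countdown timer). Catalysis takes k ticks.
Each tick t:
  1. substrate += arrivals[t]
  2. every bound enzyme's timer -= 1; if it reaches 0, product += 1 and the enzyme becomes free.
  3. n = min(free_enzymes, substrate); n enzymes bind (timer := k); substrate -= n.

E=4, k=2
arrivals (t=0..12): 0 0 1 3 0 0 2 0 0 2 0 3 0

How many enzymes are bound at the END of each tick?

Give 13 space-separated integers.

Answer: 0 0 1 4 3 0 2 2 0 2 2 3 3

Derivation:
t=0: arr=0 -> substrate=0 bound=0 product=0
t=1: arr=0 -> substrate=0 bound=0 product=0
t=2: arr=1 -> substrate=0 bound=1 product=0
t=3: arr=3 -> substrate=0 bound=4 product=0
t=4: arr=0 -> substrate=0 bound=3 product=1
t=5: arr=0 -> substrate=0 bound=0 product=4
t=6: arr=2 -> substrate=0 bound=2 product=4
t=7: arr=0 -> substrate=0 bound=2 product=4
t=8: arr=0 -> substrate=0 bound=0 product=6
t=9: arr=2 -> substrate=0 bound=2 product=6
t=10: arr=0 -> substrate=0 bound=2 product=6
t=11: arr=3 -> substrate=0 bound=3 product=8
t=12: arr=0 -> substrate=0 bound=3 product=8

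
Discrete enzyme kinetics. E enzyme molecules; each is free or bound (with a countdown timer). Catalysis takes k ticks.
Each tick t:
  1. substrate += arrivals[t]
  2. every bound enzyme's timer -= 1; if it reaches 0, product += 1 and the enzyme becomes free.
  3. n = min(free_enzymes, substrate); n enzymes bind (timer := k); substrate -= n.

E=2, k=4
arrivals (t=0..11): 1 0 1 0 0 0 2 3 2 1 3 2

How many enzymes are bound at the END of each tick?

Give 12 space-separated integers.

t=0: arr=1 -> substrate=0 bound=1 product=0
t=1: arr=0 -> substrate=0 bound=1 product=0
t=2: arr=1 -> substrate=0 bound=2 product=0
t=3: arr=0 -> substrate=0 bound=2 product=0
t=4: arr=0 -> substrate=0 bound=1 product=1
t=5: arr=0 -> substrate=0 bound=1 product=1
t=6: arr=2 -> substrate=0 bound=2 product=2
t=7: arr=3 -> substrate=3 bound=2 product=2
t=8: arr=2 -> substrate=5 bound=2 product=2
t=9: arr=1 -> substrate=6 bound=2 product=2
t=10: arr=3 -> substrate=7 bound=2 product=4
t=11: arr=2 -> substrate=9 bound=2 product=4

Answer: 1 1 2 2 1 1 2 2 2 2 2 2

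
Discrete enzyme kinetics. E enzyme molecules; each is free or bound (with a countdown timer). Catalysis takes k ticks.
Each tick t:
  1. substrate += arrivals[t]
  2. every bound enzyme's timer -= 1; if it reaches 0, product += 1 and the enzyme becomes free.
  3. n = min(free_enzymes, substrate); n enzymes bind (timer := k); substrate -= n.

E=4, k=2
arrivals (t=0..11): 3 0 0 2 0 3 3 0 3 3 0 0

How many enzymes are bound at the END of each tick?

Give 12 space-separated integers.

Answer: 3 3 0 2 2 3 4 3 4 4 4 2

Derivation:
t=0: arr=3 -> substrate=0 bound=3 product=0
t=1: arr=0 -> substrate=0 bound=3 product=0
t=2: arr=0 -> substrate=0 bound=0 product=3
t=3: arr=2 -> substrate=0 bound=2 product=3
t=4: arr=0 -> substrate=0 bound=2 product=3
t=5: arr=3 -> substrate=0 bound=3 product=5
t=6: arr=3 -> substrate=2 bound=4 product=5
t=7: arr=0 -> substrate=0 bound=3 product=8
t=8: arr=3 -> substrate=1 bound=4 product=9
t=9: arr=3 -> substrate=2 bound=4 product=11
t=10: arr=0 -> substrate=0 bound=4 product=13
t=11: arr=0 -> substrate=0 bound=2 product=15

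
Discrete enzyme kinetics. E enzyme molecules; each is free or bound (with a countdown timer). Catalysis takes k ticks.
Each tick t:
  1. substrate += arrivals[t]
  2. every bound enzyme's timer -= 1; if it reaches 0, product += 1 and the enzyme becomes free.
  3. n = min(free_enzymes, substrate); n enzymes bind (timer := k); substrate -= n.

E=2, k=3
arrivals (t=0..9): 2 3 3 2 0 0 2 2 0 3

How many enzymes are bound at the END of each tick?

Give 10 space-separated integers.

t=0: arr=2 -> substrate=0 bound=2 product=0
t=1: arr=3 -> substrate=3 bound=2 product=0
t=2: arr=3 -> substrate=6 bound=2 product=0
t=3: arr=2 -> substrate=6 bound=2 product=2
t=4: arr=0 -> substrate=6 bound=2 product=2
t=5: arr=0 -> substrate=6 bound=2 product=2
t=6: arr=2 -> substrate=6 bound=2 product=4
t=7: arr=2 -> substrate=8 bound=2 product=4
t=8: arr=0 -> substrate=8 bound=2 product=4
t=9: arr=3 -> substrate=9 bound=2 product=6

Answer: 2 2 2 2 2 2 2 2 2 2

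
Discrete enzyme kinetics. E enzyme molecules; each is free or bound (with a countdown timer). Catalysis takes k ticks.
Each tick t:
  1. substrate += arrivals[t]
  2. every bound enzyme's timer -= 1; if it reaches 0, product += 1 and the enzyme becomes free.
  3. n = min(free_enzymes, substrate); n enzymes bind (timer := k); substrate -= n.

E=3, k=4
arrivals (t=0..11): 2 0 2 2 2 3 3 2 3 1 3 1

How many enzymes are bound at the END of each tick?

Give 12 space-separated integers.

t=0: arr=2 -> substrate=0 bound=2 product=0
t=1: arr=0 -> substrate=0 bound=2 product=0
t=2: arr=2 -> substrate=1 bound=3 product=0
t=3: arr=2 -> substrate=3 bound=3 product=0
t=4: arr=2 -> substrate=3 bound=3 product=2
t=5: arr=3 -> substrate=6 bound=3 product=2
t=6: arr=3 -> substrate=8 bound=3 product=3
t=7: arr=2 -> substrate=10 bound=3 product=3
t=8: arr=3 -> substrate=11 bound=3 product=5
t=9: arr=1 -> substrate=12 bound=3 product=5
t=10: arr=3 -> substrate=14 bound=3 product=6
t=11: arr=1 -> substrate=15 bound=3 product=6

Answer: 2 2 3 3 3 3 3 3 3 3 3 3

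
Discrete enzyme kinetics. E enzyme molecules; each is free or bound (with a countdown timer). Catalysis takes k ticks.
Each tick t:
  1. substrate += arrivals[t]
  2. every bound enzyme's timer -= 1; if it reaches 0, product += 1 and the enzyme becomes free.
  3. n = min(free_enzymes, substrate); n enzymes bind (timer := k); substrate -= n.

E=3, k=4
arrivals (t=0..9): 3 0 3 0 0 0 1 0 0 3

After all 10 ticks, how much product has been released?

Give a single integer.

t=0: arr=3 -> substrate=0 bound=3 product=0
t=1: arr=0 -> substrate=0 bound=3 product=0
t=2: arr=3 -> substrate=3 bound=3 product=0
t=3: arr=0 -> substrate=3 bound=3 product=0
t=4: arr=0 -> substrate=0 bound=3 product=3
t=5: arr=0 -> substrate=0 bound=3 product=3
t=6: arr=1 -> substrate=1 bound=3 product=3
t=7: arr=0 -> substrate=1 bound=3 product=3
t=8: arr=0 -> substrate=0 bound=1 product=6
t=9: arr=3 -> substrate=1 bound=3 product=6

Answer: 6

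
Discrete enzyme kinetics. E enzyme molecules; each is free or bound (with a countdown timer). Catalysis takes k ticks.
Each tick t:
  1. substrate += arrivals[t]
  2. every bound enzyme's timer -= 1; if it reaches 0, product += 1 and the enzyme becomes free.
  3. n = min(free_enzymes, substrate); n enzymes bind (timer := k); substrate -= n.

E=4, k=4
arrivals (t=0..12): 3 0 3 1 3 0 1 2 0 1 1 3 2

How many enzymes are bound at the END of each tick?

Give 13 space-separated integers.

Answer: 3 3 4 4 4 4 4 4 4 4 4 4 4

Derivation:
t=0: arr=3 -> substrate=0 bound=3 product=0
t=1: arr=0 -> substrate=0 bound=3 product=0
t=2: arr=3 -> substrate=2 bound=4 product=0
t=3: arr=1 -> substrate=3 bound=4 product=0
t=4: arr=3 -> substrate=3 bound=4 product=3
t=5: arr=0 -> substrate=3 bound=4 product=3
t=6: arr=1 -> substrate=3 bound=4 product=4
t=7: arr=2 -> substrate=5 bound=4 product=4
t=8: arr=0 -> substrate=2 bound=4 product=7
t=9: arr=1 -> substrate=3 bound=4 product=7
t=10: arr=1 -> substrate=3 bound=4 product=8
t=11: arr=3 -> substrate=6 bound=4 product=8
t=12: arr=2 -> substrate=5 bound=4 product=11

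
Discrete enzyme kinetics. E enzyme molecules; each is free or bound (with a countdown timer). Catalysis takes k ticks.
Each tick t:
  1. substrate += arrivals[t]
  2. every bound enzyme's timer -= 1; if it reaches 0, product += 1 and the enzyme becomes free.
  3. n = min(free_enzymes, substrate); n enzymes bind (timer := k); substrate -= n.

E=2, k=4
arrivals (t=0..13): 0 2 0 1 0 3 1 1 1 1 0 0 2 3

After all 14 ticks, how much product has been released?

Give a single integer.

t=0: arr=0 -> substrate=0 bound=0 product=0
t=1: arr=2 -> substrate=0 bound=2 product=0
t=2: arr=0 -> substrate=0 bound=2 product=0
t=3: arr=1 -> substrate=1 bound=2 product=0
t=4: arr=0 -> substrate=1 bound=2 product=0
t=5: arr=3 -> substrate=2 bound=2 product=2
t=6: arr=1 -> substrate=3 bound=2 product=2
t=7: arr=1 -> substrate=4 bound=2 product=2
t=8: arr=1 -> substrate=5 bound=2 product=2
t=9: arr=1 -> substrate=4 bound=2 product=4
t=10: arr=0 -> substrate=4 bound=2 product=4
t=11: arr=0 -> substrate=4 bound=2 product=4
t=12: arr=2 -> substrate=6 bound=2 product=4
t=13: arr=3 -> substrate=7 bound=2 product=6

Answer: 6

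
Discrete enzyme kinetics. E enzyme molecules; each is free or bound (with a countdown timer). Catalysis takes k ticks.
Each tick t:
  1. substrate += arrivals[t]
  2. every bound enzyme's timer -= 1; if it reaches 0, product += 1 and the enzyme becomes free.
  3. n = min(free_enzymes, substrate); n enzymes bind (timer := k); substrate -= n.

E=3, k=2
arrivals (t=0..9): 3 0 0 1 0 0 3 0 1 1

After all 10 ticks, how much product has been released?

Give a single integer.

Answer: 7

Derivation:
t=0: arr=3 -> substrate=0 bound=3 product=0
t=1: arr=0 -> substrate=0 bound=3 product=0
t=2: arr=0 -> substrate=0 bound=0 product=3
t=3: arr=1 -> substrate=0 bound=1 product=3
t=4: arr=0 -> substrate=0 bound=1 product=3
t=5: arr=0 -> substrate=0 bound=0 product=4
t=6: arr=3 -> substrate=0 bound=3 product=4
t=7: arr=0 -> substrate=0 bound=3 product=4
t=8: arr=1 -> substrate=0 bound=1 product=7
t=9: arr=1 -> substrate=0 bound=2 product=7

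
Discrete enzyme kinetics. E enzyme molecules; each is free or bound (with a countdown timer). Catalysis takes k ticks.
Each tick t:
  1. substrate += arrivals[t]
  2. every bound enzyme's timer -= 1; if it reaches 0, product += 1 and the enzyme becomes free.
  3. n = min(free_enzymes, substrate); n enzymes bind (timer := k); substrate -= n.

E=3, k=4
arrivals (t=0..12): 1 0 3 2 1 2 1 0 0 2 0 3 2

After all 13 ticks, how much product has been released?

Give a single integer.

Answer: 7

Derivation:
t=0: arr=1 -> substrate=0 bound=1 product=0
t=1: arr=0 -> substrate=0 bound=1 product=0
t=2: arr=3 -> substrate=1 bound=3 product=0
t=3: arr=2 -> substrate=3 bound=3 product=0
t=4: arr=1 -> substrate=3 bound=3 product=1
t=5: arr=2 -> substrate=5 bound=3 product=1
t=6: arr=1 -> substrate=4 bound=3 product=3
t=7: arr=0 -> substrate=4 bound=3 product=3
t=8: arr=0 -> substrate=3 bound=3 product=4
t=9: arr=2 -> substrate=5 bound=3 product=4
t=10: arr=0 -> substrate=3 bound=3 product=6
t=11: arr=3 -> substrate=6 bound=3 product=6
t=12: arr=2 -> substrate=7 bound=3 product=7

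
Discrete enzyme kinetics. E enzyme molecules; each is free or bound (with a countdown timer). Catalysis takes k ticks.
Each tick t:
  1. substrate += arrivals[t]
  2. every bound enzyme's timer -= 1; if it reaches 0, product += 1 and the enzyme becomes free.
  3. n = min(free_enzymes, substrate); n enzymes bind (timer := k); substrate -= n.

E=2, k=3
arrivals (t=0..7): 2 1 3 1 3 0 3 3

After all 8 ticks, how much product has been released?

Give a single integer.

Answer: 4

Derivation:
t=0: arr=2 -> substrate=0 bound=2 product=0
t=1: arr=1 -> substrate=1 bound=2 product=0
t=2: arr=3 -> substrate=4 bound=2 product=0
t=3: arr=1 -> substrate=3 bound=2 product=2
t=4: arr=3 -> substrate=6 bound=2 product=2
t=5: arr=0 -> substrate=6 bound=2 product=2
t=6: arr=3 -> substrate=7 bound=2 product=4
t=7: arr=3 -> substrate=10 bound=2 product=4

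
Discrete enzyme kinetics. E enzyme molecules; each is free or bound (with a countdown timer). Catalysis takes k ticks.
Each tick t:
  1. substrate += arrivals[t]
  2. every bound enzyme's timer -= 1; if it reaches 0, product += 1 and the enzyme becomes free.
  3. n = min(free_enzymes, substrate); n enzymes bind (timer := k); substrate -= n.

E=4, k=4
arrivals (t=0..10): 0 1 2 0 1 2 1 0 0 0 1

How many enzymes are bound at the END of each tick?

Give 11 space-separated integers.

Answer: 0 1 3 3 4 4 4 4 3 2 1

Derivation:
t=0: arr=0 -> substrate=0 bound=0 product=0
t=1: arr=1 -> substrate=0 bound=1 product=0
t=2: arr=2 -> substrate=0 bound=3 product=0
t=3: arr=0 -> substrate=0 bound=3 product=0
t=4: arr=1 -> substrate=0 bound=4 product=0
t=5: arr=2 -> substrate=1 bound=4 product=1
t=6: arr=1 -> substrate=0 bound=4 product=3
t=7: arr=0 -> substrate=0 bound=4 product=3
t=8: arr=0 -> substrate=0 bound=3 product=4
t=9: arr=0 -> substrate=0 bound=2 product=5
t=10: arr=1 -> substrate=0 bound=1 product=7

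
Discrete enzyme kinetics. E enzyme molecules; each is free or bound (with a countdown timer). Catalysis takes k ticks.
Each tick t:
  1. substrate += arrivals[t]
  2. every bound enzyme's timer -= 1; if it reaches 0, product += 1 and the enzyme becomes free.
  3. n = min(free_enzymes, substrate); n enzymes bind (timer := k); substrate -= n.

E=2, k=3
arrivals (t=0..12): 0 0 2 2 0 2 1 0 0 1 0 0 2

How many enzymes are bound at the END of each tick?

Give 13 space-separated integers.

t=0: arr=0 -> substrate=0 bound=0 product=0
t=1: arr=0 -> substrate=0 bound=0 product=0
t=2: arr=2 -> substrate=0 bound=2 product=0
t=3: arr=2 -> substrate=2 bound=2 product=0
t=4: arr=0 -> substrate=2 bound=2 product=0
t=5: arr=2 -> substrate=2 bound=2 product=2
t=6: arr=1 -> substrate=3 bound=2 product=2
t=7: arr=0 -> substrate=3 bound=2 product=2
t=8: arr=0 -> substrate=1 bound=2 product=4
t=9: arr=1 -> substrate=2 bound=2 product=4
t=10: arr=0 -> substrate=2 bound=2 product=4
t=11: arr=0 -> substrate=0 bound=2 product=6
t=12: arr=2 -> substrate=2 bound=2 product=6

Answer: 0 0 2 2 2 2 2 2 2 2 2 2 2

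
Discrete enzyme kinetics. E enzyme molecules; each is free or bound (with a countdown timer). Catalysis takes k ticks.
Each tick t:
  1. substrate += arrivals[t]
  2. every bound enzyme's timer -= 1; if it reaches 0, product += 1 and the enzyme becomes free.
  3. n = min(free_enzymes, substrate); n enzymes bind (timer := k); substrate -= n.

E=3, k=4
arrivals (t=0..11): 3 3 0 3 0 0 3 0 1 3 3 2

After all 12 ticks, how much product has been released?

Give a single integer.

Answer: 6

Derivation:
t=0: arr=3 -> substrate=0 bound=3 product=0
t=1: arr=3 -> substrate=3 bound=3 product=0
t=2: arr=0 -> substrate=3 bound=3 product=0
t=3: arr=3 -> substrate=6 bound=3 product=0
t=4: arr=0 -> substrate=3 bound=3 product=3
t=5: arr=0 -> substrate=3 bound=3 product=3
t=6: arr=3 -> substrate=6 bound=3 product=3
t=7: arr=0 -> substrate=6 bound=3 product=3
t=8: arr=1 -> substrate=4 bound=3 product=6
t=9: arr=3 -> substrate=7 bound=3 product=6
t=10: arr=3 -> substrate=10 bound=3 product=6
t=11: arr=2 -> substrate=12 bound=3 product=6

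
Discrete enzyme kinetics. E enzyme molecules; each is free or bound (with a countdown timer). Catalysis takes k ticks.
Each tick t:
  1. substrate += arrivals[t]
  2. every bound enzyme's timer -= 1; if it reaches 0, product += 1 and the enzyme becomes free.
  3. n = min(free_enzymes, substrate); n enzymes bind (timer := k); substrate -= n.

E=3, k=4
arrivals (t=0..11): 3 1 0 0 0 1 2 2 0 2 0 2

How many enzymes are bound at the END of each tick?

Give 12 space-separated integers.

Answer: 3 3 3 3 1 2 3 3 3 3 3 3

Derivation:
t=0: arr=3 -> substrate=0 bound=3 product=0
t=1: arr=1 -> substrate=1 bound=3 product=0
t=2: arr=0 -> substrate=1 bound=3 product=0
t=3: arr=0 -> substrate=1 bound=3 product=0
t=4: arr=0 -> substrate=0 bound=1 product=3
t=5: arr=1 -> substrate=0 bound=2 product=3
t=6: arr=2 -> substrate=1 bound=3 product=3
t=7: arr=2 -> substrate=3 bound=3 product=3
t=8: arr=0 -> substrate=2 bound=3 product=4
t=9: arr=2 -> substrate=3 bound=3 product=5
t=10: arr=0 -> substrate=2 bound=3 product=6
t=11: arr=2 -> substrate=4 bound=3 product=6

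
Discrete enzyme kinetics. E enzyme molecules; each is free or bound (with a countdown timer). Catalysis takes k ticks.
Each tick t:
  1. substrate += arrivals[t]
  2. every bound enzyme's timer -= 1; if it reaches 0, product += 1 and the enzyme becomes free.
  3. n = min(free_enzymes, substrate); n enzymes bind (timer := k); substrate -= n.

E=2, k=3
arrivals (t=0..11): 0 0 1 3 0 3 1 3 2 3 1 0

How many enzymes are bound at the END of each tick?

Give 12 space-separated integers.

Answer: 0 0 1 2 2 2 2 2 2 2 2 2

Derivation:
t=0: arr=0 -> substrate=0 bound=0 product=0
t=1: arr=0 -> substrate=0 bound=0 product=0
t=2: arr=1 -> substrate=0 bound=1 product=0
t=3: arr=3 -> substrate=2 bound=2 product=0
t=4: arr=0 -> substrate=2 bound=2 product=0
t=5: arr=3 -> substrate=4 bound=2 product=1
t=6: arr=1 -> substrate=4 bound=2 product=2
t=7: arr=3 -> substrate=7 bound=2 product=2
t=8: arr=2 -> substrate=8 bound=2 product=3
t=9: arr=3 -> substrate=10 bound=2 product=4
t=10: arr=1 -> substrate=11 bound=2 product=4
t=11: arr=0 -> substrate=10 bound=2 product=5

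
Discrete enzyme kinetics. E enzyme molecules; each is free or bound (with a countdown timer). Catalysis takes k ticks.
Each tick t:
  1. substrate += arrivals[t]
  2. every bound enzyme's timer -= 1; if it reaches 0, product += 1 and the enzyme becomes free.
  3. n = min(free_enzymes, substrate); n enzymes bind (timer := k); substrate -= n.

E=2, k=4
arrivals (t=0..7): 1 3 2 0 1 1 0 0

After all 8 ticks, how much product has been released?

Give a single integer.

Answer: 2

Derivation:
t=0: arr=1 -> substrate=0 bound=1 product=0
t=1: arr=3 -> substrate=2 bound=2 product=0
t=2: arr=2 -> substrate=4 bound=2 product=0
t=3: arr=0 -> substrate=4 bound=2 product=0
t=4: arr=1 -> substrate=4 bound=2 product=1
t=5: arr=1 -> substrate=4 bound=2 product=2
t=6: arr=0 -> substrate=4 bound=2 product=2
t=7: arr=0 -> substrate=4 bound=2 product=2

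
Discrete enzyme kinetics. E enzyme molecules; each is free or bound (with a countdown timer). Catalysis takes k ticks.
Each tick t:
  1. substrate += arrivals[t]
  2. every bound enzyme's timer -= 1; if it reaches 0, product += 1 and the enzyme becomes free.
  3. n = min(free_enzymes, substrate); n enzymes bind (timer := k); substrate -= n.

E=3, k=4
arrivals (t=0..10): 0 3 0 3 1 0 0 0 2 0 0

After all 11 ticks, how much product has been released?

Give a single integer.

Answer: 6

Derivation:
t=0: arr=0 -> substrate=0 bound=0 product=0
t=1: arr=3 -> substrate=0 bound=3 product=0
t=2: arr=0 -> substrate=0 bound=3 product=0
t=3: arr=3 -> substrate=3 bound=3 product=0
t=4: arr=1 -> substrate=4 bound=3 product=0
t=5: arr=0 -> substrate=1 bound=3 product=3
t=6: arr=0 -> substrate=1 bound=3 product=3
t=7: arr=0 -> substrate=1 bound=3 product=3
t=8: arr=2 -> substrate=3 bound=3 product=3
t=9: arr=0 -> substrate=0 bound=3 product=6
t=10: arr=0 -> substrate=0 bound=3 product=6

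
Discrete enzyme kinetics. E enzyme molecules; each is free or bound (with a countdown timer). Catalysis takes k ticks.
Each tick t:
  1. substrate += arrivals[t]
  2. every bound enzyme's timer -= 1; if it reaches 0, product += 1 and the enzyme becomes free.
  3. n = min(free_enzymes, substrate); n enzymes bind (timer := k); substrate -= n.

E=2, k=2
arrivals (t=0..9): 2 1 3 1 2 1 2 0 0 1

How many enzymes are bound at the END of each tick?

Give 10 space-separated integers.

t=0: arr=2 -> substrate=0 bound=2 product=0
t=1: arr=1 -> substrate=1 bound=2 product=0
t=2: arr=3 -> substrate=2 bound=2 product=2
t=3: arr=1 -> substrate=3 bound=2 product=2
t=4: arr=2 -> substrate=3 bound=2 product=4
t=5: arr=1 -> substrate=4 bound=2 product=4
t=6: arr=2 -> substrate=4 bound=2 product=6
t=7: arr=0 -> substrate=4 bound=2 product=6
t=8: arr=0 -> substrate=2 bound=2 product=8
t=9: arr=1 -> substrate=3 bound=2 product=8

Answer: 2 2 2 2 2 2 2 2 2 2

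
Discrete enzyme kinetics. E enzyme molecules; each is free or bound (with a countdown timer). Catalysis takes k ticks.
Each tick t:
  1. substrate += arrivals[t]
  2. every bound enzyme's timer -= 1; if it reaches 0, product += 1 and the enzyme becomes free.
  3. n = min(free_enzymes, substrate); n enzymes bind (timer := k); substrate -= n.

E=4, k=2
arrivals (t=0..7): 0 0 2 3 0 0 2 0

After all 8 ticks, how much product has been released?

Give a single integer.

Answer: 5

Derivation:
t=0: arr=0 -> substrate=0 bound=0 product=0
t=1: arr=0 -> substrate=0 bound=0 product=0
t=2: arr=2 -> substrate=0 bound=2 product=0
t=3: arr=3 -> substrate=1 bound=4 product=0
t=4: arr=0 -> substrate=0 bound=3 product=2
t=5: arr=0 -> substrate=0 bound=1 product=4
t=6: arr=2 -> substrate=0 bound=2 product=5
t=7: arr=0 -> substrate=0 bound=2 product=5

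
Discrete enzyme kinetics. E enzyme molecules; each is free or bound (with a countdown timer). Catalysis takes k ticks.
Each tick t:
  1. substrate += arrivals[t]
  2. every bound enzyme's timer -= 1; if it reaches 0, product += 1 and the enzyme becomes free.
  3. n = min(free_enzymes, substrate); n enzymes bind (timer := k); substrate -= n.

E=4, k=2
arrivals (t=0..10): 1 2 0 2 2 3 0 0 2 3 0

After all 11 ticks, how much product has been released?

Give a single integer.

t=0: arr=1 -> substrate=0 bound=1 product=0
t=1: arr=2 -> substrate=0 bound=3 product=0
t=2: arr=0 -> substrate=0 bound=2 product=1
t=3: arr=2 -> substrate=0 bound=2 product=3
t=4: arr=2 -> substrate=0 bound=4 product=3
t=5: arr=3 -> substrate=1 bound=4 product=5
t=6: arr=0 -> substrate=0 bound=3 product=7
t=7: arr=0 -> substrate=0 bound=1 product=9
t=8: arr=2 -> substrate=0 bound=2 product=10
t=9: arr=3 -> substrate=1 bound=4 product=10
t=10: arr=0 -> substrate=0 bound=3 product=12

Answer: 12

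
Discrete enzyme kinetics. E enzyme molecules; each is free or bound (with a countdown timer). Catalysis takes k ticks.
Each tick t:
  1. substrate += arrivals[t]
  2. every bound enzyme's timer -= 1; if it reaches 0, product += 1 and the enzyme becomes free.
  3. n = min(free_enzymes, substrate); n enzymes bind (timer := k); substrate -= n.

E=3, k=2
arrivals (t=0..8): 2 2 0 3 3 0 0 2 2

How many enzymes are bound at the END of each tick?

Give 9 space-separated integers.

Answer: 2 3 2 3 3 3 3 3 3

Derivation:
t=0: arr=2 -> substrate=0 bound=2 product=0
t=1: arr=2 -> substrate=1 bound=3 product=0
t=2: arr=0 -> substrate=0 bound=2 product=2
t=3: arr=3 -> substrate=1 bound=3 product=3
t=4: arr=3 -> substrate=3 bound=3 product=4
t=5: arr=0 -> substrate=1 bound=3 product=6
t=6: arr=0 -> substrate=0 bound=3 product=7
t=7: arr=2 -> substrate=0 bound=3 product=9
t=8: arr=2 -> substrate=1 bound=3 product=10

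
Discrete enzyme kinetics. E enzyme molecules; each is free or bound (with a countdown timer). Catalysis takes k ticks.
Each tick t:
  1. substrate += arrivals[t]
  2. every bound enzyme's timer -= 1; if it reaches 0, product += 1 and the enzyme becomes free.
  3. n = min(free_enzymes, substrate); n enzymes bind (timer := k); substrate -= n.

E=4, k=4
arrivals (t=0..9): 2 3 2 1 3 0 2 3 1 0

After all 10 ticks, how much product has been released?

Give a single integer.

t=0: arr=2 -> substrate=0 bound=2 product=0
t=1: arr=3 -> substrate=1 bound=4 product=0
t=2: arr=2 -> substrate=3 bound=4 product=0
t=3: arr=1 -> substrate=4 bound=4 product=0
t=4: arr=3 -> substrate=5 bound=4 product=2
t=5: arr=0 -> substrate=3 bound=4 product=4
t=6: arr=2 -> substrate=5 bound=4 product=4
t=7: arr=3 -> substrate=8 bound=4 product=4
t=8: arr=1 -> substrate=7 bound=4 product=6
t=9: arr=0 -> substrate=5 bound=4 product=8

Answer: 8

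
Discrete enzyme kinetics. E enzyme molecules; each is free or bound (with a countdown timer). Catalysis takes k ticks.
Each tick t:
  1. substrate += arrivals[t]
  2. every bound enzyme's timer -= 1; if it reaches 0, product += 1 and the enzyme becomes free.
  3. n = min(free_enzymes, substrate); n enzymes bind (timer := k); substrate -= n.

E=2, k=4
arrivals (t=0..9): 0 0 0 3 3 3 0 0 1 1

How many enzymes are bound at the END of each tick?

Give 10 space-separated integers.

Answer: 0 0 0 2 2 2 2 2 2 2

Derivation:
t=0: arr=0 -> substrate=0 bound=0 product=0
t=1: arr=0 -> substrate=0 bound=0 product=0
t=2: arr=0 -> substrate=0 bound=0 product=0
t=3: arr=3 -> substrate=1 bound=2 product=0
t=4: arr=3 -> substrate=4 bound=2 product=0
t=5: arr=3 -> substrate=7 bound=2 product=0
t=6: arr=0 -> substrate=7 bound=2 product=0
t=7: arr=0 -> substrate=5 bound=2 product=2
t=8: arr=1 -> substrate=6 bound=2 product=2
t=9: arr=1 -> substrate=7 bound=2 product=2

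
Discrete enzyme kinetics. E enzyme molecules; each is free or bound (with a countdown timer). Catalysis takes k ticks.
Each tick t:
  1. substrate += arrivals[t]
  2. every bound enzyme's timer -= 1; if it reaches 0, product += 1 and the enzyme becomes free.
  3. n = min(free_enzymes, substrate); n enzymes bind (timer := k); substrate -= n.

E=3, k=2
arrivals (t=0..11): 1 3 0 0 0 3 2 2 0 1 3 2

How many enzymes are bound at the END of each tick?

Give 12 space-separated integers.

t=0: arr=1 -> substrate=0 bound=1 product=0
t=1: arr=3 -> substrate=1 bound=3 product=0
t=2: arr=0 -> substrate=0 bound=3 product=1
t=3: arr=0 -> substrate=0 bound=1 product=3
t=4: arr=0 -> substrate=0 bound=0 product=4
t=5: arr=3 -> substrate=0 bound=3 product=4
t=6: arr=2 -> substrate=2 bound=3 product=4
t=7: arr=2 -> substrate=1 bound=3 product=7
t=8: arr=0 -> substrate=1 bound=3 product=7
t=9: arr=1 -> substrate=0 bound=2 product=10
t=10: arr=3 -> substrate=2 bound=3 product=10
t=11: arr=2 -> substrate=2 bound=3 product=12

Answer: 1 3 3 1 0 3 3 3 3 2 3 3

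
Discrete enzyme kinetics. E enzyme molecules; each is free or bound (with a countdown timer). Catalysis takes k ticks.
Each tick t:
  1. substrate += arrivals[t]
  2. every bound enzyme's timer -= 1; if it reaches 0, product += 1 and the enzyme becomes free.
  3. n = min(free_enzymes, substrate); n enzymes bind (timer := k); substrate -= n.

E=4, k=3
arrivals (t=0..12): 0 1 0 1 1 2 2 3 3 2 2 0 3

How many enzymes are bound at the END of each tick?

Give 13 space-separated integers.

t=0: arr=0 -> substrate=0 bound=0 product=0
t=1: arr=1 -> substrate=0 bound=1 product=0
t=2: arr=0 -> substrate=0 bound=1 product=0
t=3: arr=1 -> substrate=0 bound=2 product=0
t=4: arr=1 -> substrate=0 bound=2 product=1
t=5: arr=2 -> substrate=0 bound=4 product=1
t=6: arr=2 -> substrate=1 bound=4 product=2
t=7: arr=3 -> substrate=3 bound=4 product=3
t=8: arr=3 -> substrate=4 bound=4 product=5
t=9: arr=2 -> substrate=5 bound=4 product=6
t=10: arr=2 -> substrate=6 bound=4 product=7
t=11: arr=0 -> substrate=4 bound=4 product=9
t=12: arr=3 -> substrate=6 bound=4 product=10

Answer: 0 1 1 2 2 4 4 4 4 4 4 4 4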